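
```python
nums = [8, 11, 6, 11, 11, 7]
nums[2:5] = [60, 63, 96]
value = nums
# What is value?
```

nums starts as [8, 11, 6, 11, 11, 7] (length 6). The slice nums[2:5] covers indices [2, 3, 4] with values [6, 11, 11]. Replacing that slice with [60, 63, 96] (same length) produces [8, 11, 60, 63, 96, 7].

[8, 11, 60, 63, 96, 7]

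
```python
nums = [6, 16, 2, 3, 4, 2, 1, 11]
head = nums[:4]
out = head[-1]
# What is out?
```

nums has length 8. The slice nums[:4] selects indices [0, 1, 2, 3] (0->6, 1->16, 2->2, 3->3), giving [6, 16, 2, 3]. So head = [6, 16, 2, 3]. Then head[-1] = 3.

3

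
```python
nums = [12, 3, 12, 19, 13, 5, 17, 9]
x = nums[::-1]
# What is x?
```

nums has length 8. The slice nums[::-1] selects indices [7, 6, 5, 4, 3, 2, 1, 0] (7->9, 6->17, 5->5, 4->13, 3->19, 2->12, 1->3, 0->12), giving [9, 17, 5, 13, 19, 12, 3, 12].

[9, 17, 5, 13, 19, 12, 3, 12]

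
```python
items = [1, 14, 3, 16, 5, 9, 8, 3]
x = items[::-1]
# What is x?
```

items has length 8. The slice items[::-1] selects indices [7, 6, 5, 4, 3, 2, 1, 0] (7->3, 6->8, 5->9, 4->5, 3->16, 2->3, 1->14, 0->1), giving [3, 8, 9, 5, 16, 3, 14, 1].

[3, 8, 9, 5, 16, 3, 14, 1]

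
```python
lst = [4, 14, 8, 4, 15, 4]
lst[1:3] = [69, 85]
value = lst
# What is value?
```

lst starts as [4, 14, 8, 4, 15, 4] (length 6). The slice lst[1:3] covers indices [1, 2] with values [14, 8]. Replacing that slice with [69, 85] (same length) produces [4, 69, 85, 4, 15, 4].

[4, 69, 85, 4, 15, 4]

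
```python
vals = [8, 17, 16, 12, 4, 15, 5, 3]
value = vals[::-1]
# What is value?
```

vals has length 8. The slice vals[::-1] selects indices [7, 6, 5, 4, 3, 2, 1, 0] (7->3, 6->5, 5->15, 4->4, 3->12, 2->16, 1->17, 0->8), giving [3, 5, 15, 4, 12, 16, 17, 8].

[3, 5, 15, 4, 12, 16, 17, 8]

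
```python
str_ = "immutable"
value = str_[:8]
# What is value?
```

str_ has length 9. The slice str_[:8] selects indices [0, 1, 2, 3, 4, 5, 6, 7] (0->'i', 1->'m', 2->'m', 3->'u', 4->'t', 5->'a', 6->'b', 7->'l'), giving 'immutabl'.

'immutabl'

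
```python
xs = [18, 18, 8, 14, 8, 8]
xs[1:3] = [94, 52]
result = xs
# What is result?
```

xs starts as [18, 18, 8, 14, 8, 8] (length 6). The slice xs[1:3] covers indices [1, 2] with values [18, 8]. Replacing that slice with [94, 52] (same length) produces [18, 94, 52, 14, 8, 8].

[18, 94, 52, 14, 8, 8]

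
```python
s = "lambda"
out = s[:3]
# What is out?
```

s has length 6. The slice s[:3] selects indices [0, 1, 2] (0->'l', 1->'a', 2->'m'), giving 'lam'.

'lam'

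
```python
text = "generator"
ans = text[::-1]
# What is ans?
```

text has length 9. The slice text[::-1] selects indices [8, 7, 6, 5, 4, 3, 2, 1, 0] (8->'r', 7->'o', 6->'t', 5->'a', 4->'r', 3->'e', 2->'n', 1->'e', 0->'g'), giving 'rotareneg'.

'rotareneg'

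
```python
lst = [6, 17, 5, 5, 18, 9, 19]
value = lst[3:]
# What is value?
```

lst has length 7. The slice lst[3:] selects indices [3, 4, 5, 6] (3->5, 4->18, 5->9, 6->19), giving [5, 18, 9, 19].

[5, 18, 9, 19]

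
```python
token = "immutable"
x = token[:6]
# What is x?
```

token has length 9. The slice token[:6] selects indices [0, 1, 2, 3, 4, 5] (0->'i', 1->'m', 2->'m', 3->'u', 4->'t', 5->'a'), giving 'immuta'.

'immuta'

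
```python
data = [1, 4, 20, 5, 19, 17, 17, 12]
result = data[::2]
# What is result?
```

data has length 8. The slice data[::2] selects indices [0, 2, 4, 6] (0->1, 2->20, 4->19, 6->17), giving [1, 20, 19, 17].

[1, 20, 19, 17]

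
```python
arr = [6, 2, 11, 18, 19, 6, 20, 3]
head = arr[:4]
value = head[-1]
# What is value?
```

arr has length 8. The slice arr[:4] selects indices [0, 1, 2, 3] (0->6, 1->2, 2->11, 3->18), giving [6, 2, 11, 18]. So head = [6, 2, 11, 18]. Then head[-1] = 18.

18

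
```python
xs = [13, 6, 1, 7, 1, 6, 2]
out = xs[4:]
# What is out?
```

xs has length 7. The slice xs[4:] selects indices [4, 5, 6] (4->1, 5->6, 6->2), giving [1, 6, 2].

[1, 6, 2]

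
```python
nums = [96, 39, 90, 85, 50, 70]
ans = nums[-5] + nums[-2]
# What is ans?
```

nums has length 6. Negative index -5 maps to positive index 6 + (-5) = 1. nums[1] = 39.
nums has length 6. Negative index -2 maps to positive index 6 + (-2) = 4. nums[4] = 50.
Sum: 39 + 50 = 89.

89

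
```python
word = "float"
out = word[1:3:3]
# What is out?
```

word has length 5. The slice word[1:3:3] selects indices [1] (1->'l'), giving 'l'.

'l'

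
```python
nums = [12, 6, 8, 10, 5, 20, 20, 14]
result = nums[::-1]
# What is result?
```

nums has length 8. The slice nums[::-1] selects indices [7, 6, 5, 4, 3, 2, 1, 0] (7->14, 6->20, 5->20, 4->5, 3->10, 2->8, 1->6, 0->12), giving [14, 20, 20, 5, 10, 8, 6, 12].

[14, 20, 20, 5, 10, 8, 6, 12]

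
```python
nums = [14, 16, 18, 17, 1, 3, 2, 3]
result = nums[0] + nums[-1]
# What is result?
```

nums has length 8. nums[0] = 14.
nums has length 8. Negative index -1 maps to positive index 8 + (-1) = 7. nums[7] = 3.
Sum: 14 + 3 = 17.

17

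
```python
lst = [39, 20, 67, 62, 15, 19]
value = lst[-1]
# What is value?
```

lst has length 6. Negative index -1 maps to positive index 6 + (-1) = 5. lst[5] = 19.

19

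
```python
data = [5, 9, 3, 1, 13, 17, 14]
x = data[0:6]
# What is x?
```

data has length 7. The slice data[0:6] selects indices [0, 1, 2, 3, 4, 5] (0->5, 1->9, 2->3, 3->1, 4->13, 5->17), giving [5, 9, 3, 1, 13, 17].

[5, 9, 3, 1, 13, 17]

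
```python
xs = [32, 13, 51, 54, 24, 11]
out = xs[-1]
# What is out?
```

xs has length 6. Negative index -1 maps to positive index 6 + (-1) = 5. xs[5] = 11.

11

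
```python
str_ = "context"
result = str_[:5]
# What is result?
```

str_ has length 7. The slice str_[:5] selects indices [0, 1, 2, 3, 4] (0->'c', 1->'o', 2->'n', 3->'t', 4->'e'), giving 'conte'.

'conte'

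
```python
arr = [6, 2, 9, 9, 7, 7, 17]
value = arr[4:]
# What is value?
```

arr has length 7. The slice arr[4:] selects indices [4, 5, 6] (4->7, 5->7, 6->17), giving [7, 7, 17].

[7, 7, 17]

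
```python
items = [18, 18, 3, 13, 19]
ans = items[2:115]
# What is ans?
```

items has length 5. The slice items[2:115] selects indices [2, 3, 4] (2->3, 3->13, 4->19), giving [3, 13, 19].

[3, 13, 19]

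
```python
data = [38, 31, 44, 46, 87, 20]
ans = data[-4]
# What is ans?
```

data has length 6. Negative index -4 maps to positive index 6 + (-4) = 2. data[2] = 44.

44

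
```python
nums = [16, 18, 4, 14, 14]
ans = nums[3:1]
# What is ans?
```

nums has length 5. The slice nums[3:1] resolves to an empty index range, so the result is [].

[]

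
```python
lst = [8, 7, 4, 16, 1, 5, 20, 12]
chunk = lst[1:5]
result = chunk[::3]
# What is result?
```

lst has length 8. The slice lst[1:5] selects indices [1, 2, 3, 4] (1->7, 2->4, 3->16, 4->1), giving [7, 4, 16, 1]. So chunk = [7, 4, 16, 1]. chunk has length 4. The slice chunk[::3] selects indices [0, 3] (0->7, 3->1), giving [7, 1].

[7, 1]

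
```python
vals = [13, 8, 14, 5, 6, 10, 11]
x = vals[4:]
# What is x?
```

vals has length 7. The slice vals[4:] selects indices [4, 5, 6] (4->6, 5->10, 6->11), giving [6, 10, 11].

[6, 10, 11]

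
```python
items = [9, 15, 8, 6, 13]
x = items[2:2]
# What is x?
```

items has length 5. The slice items[2:2] resolves to an empty index range, so the result is [].

[]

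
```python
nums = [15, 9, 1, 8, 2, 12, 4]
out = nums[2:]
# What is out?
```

nums has length 7. The slice nums[2:] selects indices [2, 3, 4, 5, 6] (2->1, 3->8, 4->2, 5->12, 6->4), giving [1, 8, 2, 12, 4].

[1, 8, 2, 12, 4]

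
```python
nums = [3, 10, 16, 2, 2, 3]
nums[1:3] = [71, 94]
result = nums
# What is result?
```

nums starts as [3, 10, 16, 2, 2, 3] (length 6). The slice nums[1:3] covers indices [1, 2] with values [10, 16]. Replacing that slice with [71, 94] (same length) produces [3, 71, 94, 2, 2, 3].

[3, 71, 94, 2, 2, 3]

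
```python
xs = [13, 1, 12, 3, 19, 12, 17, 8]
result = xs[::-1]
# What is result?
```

xs has length 8. The slice xs[::-1] selects indices [7, 6, 5, 4, 3, 2, 1, 0] (7->8, 6->17, 5->12, 4->19, 3->3, 2->12, 1->1, 0->13), giving [8, 17, 12, 19, 3, 12, 1, 13].

[8, 17, 12, 19, 3, 12, 1, 13]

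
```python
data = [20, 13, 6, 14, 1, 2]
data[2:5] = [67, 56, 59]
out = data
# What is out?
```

data starts as [20, 13, 6, 14, 1, 2] (length 6). The slice data[2:5] covers indices [2, 3, 4] with values [6, 14, 1]. Replacing that slice with [67, 56, 59] (same length) produces [20, 13, 67, 56, 59, 2].

[20, 13, 67, 56, 59, 2]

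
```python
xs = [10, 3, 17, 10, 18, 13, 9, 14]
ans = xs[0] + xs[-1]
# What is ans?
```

xs has length 8. xs[0] = 10.
xs has length 8. Negative index -1 maps to positive index 8 + (-1) = 7. xs[7] = 14.
Sum: 10 + 14 = 24.

24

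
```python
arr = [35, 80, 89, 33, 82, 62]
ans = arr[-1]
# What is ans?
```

arr has length 6. Negative index -1 maps to positive index 6 + (-1) = 5. arr[5] = 62.

62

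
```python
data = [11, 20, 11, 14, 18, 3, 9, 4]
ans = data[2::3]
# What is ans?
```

data has length 8. The slice data[2::3] selects indices [2, 5] (2->11, 5->3), giving [11, 3].

[11, 3]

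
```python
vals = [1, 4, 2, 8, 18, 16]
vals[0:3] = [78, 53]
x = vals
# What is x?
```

vals starts as [1, 4, 2, 8, 18, 16] (length 6). The slice vals[0:3] covers indices [0, 1, 2] with values [1, 4, 2]. Replacing that slice with [78, 53] (different length) produces [78, 53, 8, 18, 16].

[78, 53, 8, 18, 16]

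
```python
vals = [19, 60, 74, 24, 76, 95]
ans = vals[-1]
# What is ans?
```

vals has length 6. Negative index -1 maps to positive index 6 + (-1) = 5. vals[5] = 95.

95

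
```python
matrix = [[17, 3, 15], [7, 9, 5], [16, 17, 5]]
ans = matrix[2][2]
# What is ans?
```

matrix[2] = [16, 17, 5]. Taking column 2 of that row yields 5.

5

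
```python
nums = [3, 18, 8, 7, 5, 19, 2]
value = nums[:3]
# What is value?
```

nums has length 7. The slice nums[:3] selects indices [0, 1, 2] (0->3, 1->18, 2->8), giving [3, 18, 8].

[3, 18, 8]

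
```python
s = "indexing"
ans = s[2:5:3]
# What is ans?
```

s has length 8. The slice s[2:5:3] selects indices [2] (2->'d'), giving 'd'.

'd'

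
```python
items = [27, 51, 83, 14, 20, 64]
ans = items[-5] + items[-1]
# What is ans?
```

items has length 6. Negative index -5 maps to positive index 6 + (-5) = 1. items[1] = 51.
items has length 6. Negative index -1 maps to positive index 6 + (-1) = 5. items[5] = 64.
Sum: 51 + 64 = 115.

115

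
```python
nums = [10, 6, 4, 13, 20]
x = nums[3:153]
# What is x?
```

nums has length 5. The slice nums[3:153] selects indices [3, 4] (3->13, 4->20), giving [13, 20].

[13, 20]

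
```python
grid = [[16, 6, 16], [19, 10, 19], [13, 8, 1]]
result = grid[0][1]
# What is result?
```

grid[0] = [16, 6, 16]. Taking column 1 of that row yields 6.

6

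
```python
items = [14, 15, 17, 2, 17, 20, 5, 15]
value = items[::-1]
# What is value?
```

items has length 8. The slice items[::-1] selects indices [7, 6, 5, 4, 3, 2, 1, 0] (7->15, 6->5, 5->20, 4->17, 3->2, 2->17, 1->15, 0->14), giving [15, 5, 20, 17, 2, 17, 15, 14].

[15, 5, 20, 17, 2, 17, 15, 14]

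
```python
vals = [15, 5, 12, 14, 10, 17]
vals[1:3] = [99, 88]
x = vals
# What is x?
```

vals starts as [15, 5, 12, 14, 10, 17] (length 6). The slice vals[1:3] covers indices [1, 2] with values [5, 12]. Replacing that slice with [99, 88] (same length) produces [15, 99, 88, 14, 10, 17].

[15, 99, 88, 14, 10, 17]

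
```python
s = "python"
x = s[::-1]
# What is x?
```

s has length 6. The slice s[::-1] selects indices [5, 4, 3, 2, 1, 0] (5->'n', 4->'o', 3->'h', 2->'t', 1->'y', 0->'p'), giving 'nohtyp'.

'nohtyp'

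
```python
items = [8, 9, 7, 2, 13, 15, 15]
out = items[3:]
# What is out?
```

items has length 7. The slice items[3:] selects indices [3, 4, 5, 6] (3->2, 4->13, 5->15, 6->15), giving [2, 13, 15, 15].

[2, 13, 15, 15]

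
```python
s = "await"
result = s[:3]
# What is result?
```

s has length 5. The slice s[:3] selects indices [0, 1, 2] (0->'a', 1->'w', 2->'a'), giving 'awa'.

'awa'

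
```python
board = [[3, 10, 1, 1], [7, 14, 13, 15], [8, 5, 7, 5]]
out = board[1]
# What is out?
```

board has 3 rows. Row 1 is [7, 14, 13, 15].

[7, 14, 13, 15]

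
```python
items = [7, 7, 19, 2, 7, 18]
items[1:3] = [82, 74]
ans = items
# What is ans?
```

items starts as [7, 7, 19, 2, 7, 18] (length 6). The slice items[1:3] covers indices [1, 2] with values [7, 19]. Replacing that slice with [82, 74] (same length) produces [7, 82, 74, 2, 7, 18].

[7, 82, 74, 2, 7, 18]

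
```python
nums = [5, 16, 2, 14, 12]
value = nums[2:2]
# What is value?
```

nums has length 5. The slice nums[2:2] resolves to an empty index range, so the result is [].

[]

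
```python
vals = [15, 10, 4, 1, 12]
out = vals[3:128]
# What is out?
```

vals has length 5. The slice vals[3:128] selects indices [3, 4] (3->1, 4->12), giving [1, 12].

[1, 12]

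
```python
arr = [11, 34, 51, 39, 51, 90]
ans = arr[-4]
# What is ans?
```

arr has length 6. Negative index -4 maps to positive index 6 + (-4) = 2. arr[2] = 51.

51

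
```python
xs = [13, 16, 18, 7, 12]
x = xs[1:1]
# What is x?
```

xs has length 5. The slice xs[1:1] resolves to an empty index range, so the result is [].

[]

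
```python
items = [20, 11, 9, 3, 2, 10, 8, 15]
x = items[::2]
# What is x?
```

items has length 8. The slice items[::2] selects indices [0, 2, 4, 6] (0->20, 2->9, 4->2, 6->8), giving [20, 9, 2, 8].

[20, 9, 2, 8]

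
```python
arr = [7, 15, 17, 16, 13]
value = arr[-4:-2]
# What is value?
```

arr has length 5. The slice arr[-4:-2] selects indices [1, 2] (1->15, 2->17), giving [15, 17].

[15, 17]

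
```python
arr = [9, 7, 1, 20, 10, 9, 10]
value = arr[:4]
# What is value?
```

arr has length 7. The slice arr[:4] selects indices [0, 1, 2, 3] (0->9, 1->7, 2->1, 3->20), giving [9, 7, 1, 20].

[9, 7, 1, 20]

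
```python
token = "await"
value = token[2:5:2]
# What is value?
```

token has length 5. The slice token[2:5:2] selects indices [2, 4] (2->'a', 4->'t'), giving 'at'.

'at'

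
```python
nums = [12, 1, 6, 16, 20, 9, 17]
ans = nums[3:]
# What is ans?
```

nums has length 7. The slice nums[3:] selects indices [3, 4, 5, 6] (3->16, 4->20, 5->9, 6->17), giving [16, 20, 9, 17].

[16, 20, 9, 17]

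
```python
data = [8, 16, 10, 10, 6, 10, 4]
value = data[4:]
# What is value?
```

data has length 7. The slice data[4:] selects indices [4, 5, 6] (4->6, 5->10, 6->4), giving [6, 10, 4].

[6, 10, 4]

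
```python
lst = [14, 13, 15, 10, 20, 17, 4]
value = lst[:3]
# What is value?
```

lst has length 7. The slice lst[:3] selects indices [0, 1, 2] (0->14, 1->13, 2->15), giving [14, 13, 15].

[14, 13, 15]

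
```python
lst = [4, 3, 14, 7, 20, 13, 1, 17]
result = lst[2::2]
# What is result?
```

lst has length 8. The slice lst[2::2] selects indices [2, 4, 6] (2->14, 4->20, 6->1), giving [14, 20, 1].

[14, 20, 1]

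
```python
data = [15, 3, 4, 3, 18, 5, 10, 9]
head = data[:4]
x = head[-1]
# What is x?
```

data has length 8. The slice data[:4] selects indices [0, 1, 2, 3] (0->15, 1->3, 2->4, 3->3), giving [15, 3, 4, 3]. So head = [15, 3, 4, 3]. Then head[-1] = 3.

3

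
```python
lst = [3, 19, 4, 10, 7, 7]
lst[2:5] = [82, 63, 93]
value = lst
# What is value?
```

lst starts as [3, 19, 4, 10, 7, 7] (length 6). The slice lst[2:5] covers indices [2, 3, 4] with values [4, 10, 7]. Replacing that slice with [82, 63, 93] (same length) produces [3, 19, 82, 63, 93, 7].

[3, 19, 82, 63, 93, 7]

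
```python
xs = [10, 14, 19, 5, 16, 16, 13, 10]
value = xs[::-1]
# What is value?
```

xs has length 8. The slice xs[::-1] selects indices [7, 6, 5, 4, 3, 2, 1, 0] (7->10, 6->13, 5->16, 4->16, 3->5, 2->19, 1->14, 0->10), giving [10, 13, 16, 16, 5, 19, 14, 10].

[10, 13, 16, 16, 5, 19, 14, 10]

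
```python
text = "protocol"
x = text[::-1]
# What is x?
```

text has length 8. The slice text[::-1] selects indices [7, 6, 5, 4, 3, 2, 1, 0] (7->'l', 6->'o', 5->'c', 4->'o', 3->'t', 2->'o', 1->'r', 0->'p'), giving 'locotorp'.

'locotorp'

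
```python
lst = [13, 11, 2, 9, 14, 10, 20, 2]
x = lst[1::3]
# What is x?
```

lst has length 8. The slice lst[1::3] selects indices [1, 4, 7] (1->11, 4->14, 7->2), giving [11, 14, 2].

[11, 14, 2]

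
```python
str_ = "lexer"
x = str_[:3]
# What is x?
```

str_ has length 5. The slice str_[:3] selects indices [0, 1, 2] (0->'l', 1->'e', 2->'x'), giving 'lex'.

'lex'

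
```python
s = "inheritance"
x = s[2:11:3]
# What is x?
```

s has length 11. The slice s[2:11:3] selects indices [2, 5, 8] (2->'h', 5->'i', 8->'n'), giving 'hin'.

'hin'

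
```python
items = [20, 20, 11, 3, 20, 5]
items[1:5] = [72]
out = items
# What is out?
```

items starts as [20, 20, 11, 3, 20, 5] (length 6). The slice items[1:5] covers indices [1, 2, 3, 4] with values [20, 11, 3, 20]. Replacing that slice with [72] (different length) produces [20, 72, 5].

[20, 72, 5]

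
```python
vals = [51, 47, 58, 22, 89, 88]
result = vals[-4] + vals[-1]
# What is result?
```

vals has length 6. Negative index -4 maps to positive index 6 + (-4) = 2. vals[2] = 58.
vals has length 6. Negative index -1 maps to positive index 6 + (-1) = 5. vals[5] = 88.
Sum: 58 + 88 = 146.

146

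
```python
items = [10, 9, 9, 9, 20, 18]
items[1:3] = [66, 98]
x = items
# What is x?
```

items starts as [10, 9, 9, 9, 20, 18] (length 6). The slice items[1:3] covers indices [1, 2] with values [9, 9]. Replacing that slice with [66, 98] (same length) produces [10, 66, 98, 9, 20, 18].

[10, 66, 98, 9, 20, 18]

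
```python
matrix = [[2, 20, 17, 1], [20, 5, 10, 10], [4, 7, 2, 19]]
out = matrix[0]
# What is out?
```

matrix has 3 rows. Row 0 is [2, 20, 17, 1].

[2, 20, 17, 1]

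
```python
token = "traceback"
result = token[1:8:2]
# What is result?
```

token has length 9. The slice token[1:8:2] selects indices [1, 3, 5, 7] (1->'r', 3->'c', 5->'b', 7->'c'), giving 'rcbc'.

'rcbc'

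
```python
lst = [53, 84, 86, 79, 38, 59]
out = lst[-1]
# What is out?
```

lst has length 6. Negative index -1 maps to positive index 6 + (-1) = 5. lst[5] = 59.

59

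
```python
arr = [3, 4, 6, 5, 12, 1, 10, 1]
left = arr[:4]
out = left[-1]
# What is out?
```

arr has length 8. The slice arr[:4] selects indices [0, 1, 2, 3] (0->3, 1->4, 2->6, 3->5), giving [3, 4, 6, 5]. So left = [3, 4, 6, 5]. Then left[-1] = 5.

5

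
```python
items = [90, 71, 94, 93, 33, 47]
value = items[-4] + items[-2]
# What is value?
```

items has length 6. Negative index -4 maps to positive index 6 + (-4) = 2. items[2] = 94.
items has length 6. Negative index -2 maps to positive index 6 + (-2) = 4. items[4] = 33.
Sum: 94 + 33 = 127.

127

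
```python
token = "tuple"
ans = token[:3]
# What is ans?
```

token has length 5. The slice token[:3] selects indices [0, 1, 2] (0->'t', 1->'u', 2->'p'), giving 'tup'.

'tup'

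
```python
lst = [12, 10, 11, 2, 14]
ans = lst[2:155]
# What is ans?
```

lst has length 5. The slice lst[2:155] selects indices [2, 3, 4] (2->11, 3->2, 4->14), giving [11, 2, 14].

[11, 2, 14]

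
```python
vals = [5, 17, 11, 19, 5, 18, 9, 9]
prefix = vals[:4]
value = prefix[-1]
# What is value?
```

vals has length 8. The slice vals[:4] selects indices [0, 1, 2, 3] (0->5, 1->17, 2->11, 3->19), giving [5, 17, 11, 19]. So prefix = [5, 17, 11, 19]. Then prefix[-1] = 19.

19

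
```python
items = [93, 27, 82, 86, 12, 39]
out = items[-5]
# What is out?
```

items has length 6. Negative index -5 maps to positive index 6 + (-5) = 1. items[1] = 27.

27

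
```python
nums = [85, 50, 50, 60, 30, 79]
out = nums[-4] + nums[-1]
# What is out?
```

nums has length 6. Negative index -4 maps to positive index 6 + (-4) = 2. nums[2] = 50.
nums has length 6. Negative index -1 maps to positive index 6 + (-1) = 5. nums[5] = 79.
Sum: 50 + 79 = 129.

129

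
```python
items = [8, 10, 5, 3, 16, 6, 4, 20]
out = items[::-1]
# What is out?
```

items has length 8. The slice items[::-1] selects indices [7, 6, 5, 4, 3, 2, 1, 0] (7->20, 6->4, 5->6, 4->16, 3->3, 2->5, 1->10, 0->8), giving [20, 4, 6, 16, 3, 5, 10, 8].

[20, 4, 6, 16, 3, 5, 10, 8]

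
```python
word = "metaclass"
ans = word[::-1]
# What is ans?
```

word has length 9. The slice word[::-1] selects indices [8, 7, 6, 5, 4, 3, 2, 1, 0] (8->'s', 7->'s', 6->'a', 5->'l', 4->'c', 3->'a', 2->'t', 1->'e', 0->'m'), giving 'ssalcatem'.

'ssalcatem'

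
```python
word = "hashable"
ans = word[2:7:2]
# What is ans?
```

word has length 8. The slice word[2:7:2] selects indices [2, 4, 6] (2->'s', 4->'a', 6->'l'), giving 'sal'.

'sal'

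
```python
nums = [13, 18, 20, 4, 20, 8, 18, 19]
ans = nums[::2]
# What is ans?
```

nums has length 8. The slice nums[::2] selects indices [0, 2, 4, 6] (0->13, 2->20, 4->20, 6->18), giving [13, 20, 20, 18].

[13, 20, 20, 18]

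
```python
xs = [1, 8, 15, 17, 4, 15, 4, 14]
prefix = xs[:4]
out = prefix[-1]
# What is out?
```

xs has length 8. The slice xs[:4] selects indices [0, 1, 2, 3] (0->1, 1->8, 2->15, 3->17), giving [1, 8, 15, 17]. So prefix = [1, 8, 15, 17]. Then prefix[-1] = 17.

17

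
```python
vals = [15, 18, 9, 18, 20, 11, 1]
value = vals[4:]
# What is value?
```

vals has length 7. The slice vals[4:] selects indices [4, 5, 6] (4->20, 5->11, 6->1), giving [20, 11, 1].

[20, 11, 1]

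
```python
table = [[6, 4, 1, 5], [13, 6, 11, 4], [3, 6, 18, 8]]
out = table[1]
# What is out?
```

table has 3 rows. Row 1 is [13, 6, 11, 4].

[13, 6, 11, 4]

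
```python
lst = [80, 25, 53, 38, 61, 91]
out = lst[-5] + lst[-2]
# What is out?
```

lst has length 6. Negative index -5 maps to positive index 6 + (-5) = 1. lst[1] = 25.
lst has length 6. Negative index -2 maps to positive index 6 + (-2) = 4. lst[4] = 61.
Sum: 25 + 61 = 86.

86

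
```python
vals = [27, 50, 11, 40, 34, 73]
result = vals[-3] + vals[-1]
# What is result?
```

vals has length 6. Negative index -3 maps to positive index 6 + (-3) = 3. vals[3] = 40.
vals has length 6. Negative index -1 maps to positive index 6 + (-1) = 5. vals[5] = 73.
Sum: 40 + 73 = 113.

113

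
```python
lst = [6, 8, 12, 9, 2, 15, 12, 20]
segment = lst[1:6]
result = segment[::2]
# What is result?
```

lst has length 8. The slice lst[1:6] selects indices [1, 2, 3, 4, 5] (1->8, 2->12, 3->9, 4->2, 5->15), giving [8, 12, 9, 2, 15]. So segment = [8, 12, 9, 2, 15]. segment has length 5. The slice segment[::2] selects indices [0, 2, 4] (0->8, 2->9, 4->15), giving [8, 9, 15].

[8, 9, 15]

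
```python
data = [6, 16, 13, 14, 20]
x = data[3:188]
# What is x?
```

data has length 5. The slice data[3:188] selects indices [3, 4] (3->14, 4->20), giving [14, 20].

[14, 20]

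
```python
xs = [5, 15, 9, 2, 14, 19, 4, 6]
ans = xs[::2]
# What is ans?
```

xs has length 8. The slice xs[::2] selects indices [0, 2, 4, 6] (0->5, 2->9, 4->14, 6->4), giving [5, 9, 14, 4].

[5, 9, 14, 4]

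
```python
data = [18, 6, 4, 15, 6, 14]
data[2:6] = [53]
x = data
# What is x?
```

data starts as [18, 6, 4, 15, 6, 14] (length 6). The slice data[2:6] covers indices [2, 3, 4, 5] with values [4, 15, 6, 14]. Replacing that slice with [53] (different length) produces [18, 6, 53].

[18, 6, 53]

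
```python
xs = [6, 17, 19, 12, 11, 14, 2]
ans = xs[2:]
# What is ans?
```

xs has length 7. The slice xs[2:] selects indices [2, 3, 4, 5, 6] (2->19, 3->12, 4->11, 5->14, 6->2), giving [19, 12, 11, 14, 2].

[19, 12, 11, 14, 2]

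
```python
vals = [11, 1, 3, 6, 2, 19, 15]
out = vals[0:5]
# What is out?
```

vals has length 7. The slice vals[0:5] selects indices [0, 1, 2, 3, 4] (0->11, 1->1, 2->3, 3->6, 4->2), giving [11, 1, 3, 6, 2].

[11, 1, 3, 6, 2]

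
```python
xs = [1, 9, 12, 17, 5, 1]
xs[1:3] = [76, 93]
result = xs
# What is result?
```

xs starts as [1, 9, 12, 17, 5, 1] (length 6). The slice xs[1:3] covers indices [1, 2] with values [9, 12]. Replacing that slice with [76, 93] (same length) produces [1, 76, 93, 17, 5, 1].

[1, 76, 93, 17, 5, 1]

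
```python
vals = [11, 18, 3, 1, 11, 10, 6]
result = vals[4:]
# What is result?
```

vals has length 7. The slice vals[4:] selects indices [4, 5, 6] (4->11, 5->10, 6->6), giving [11, 10, 6].

[11, 10, 6]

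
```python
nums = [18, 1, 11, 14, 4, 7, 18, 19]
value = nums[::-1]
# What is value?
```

nums has length 8. The slice nums[::-1] selects indices [7, 6, 5, 4, 3, 2, 1, 0] (7->19, 6->18, 5->7, 4->4, 3->14, 2->11, 1->1, 0->18), giving [19, 18, 7, 4, 14, 11, 1, 18].

[19, 18, 7, 4, 14, 11, 1, 18]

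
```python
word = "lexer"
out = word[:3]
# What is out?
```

word has length 5. The slice word[:3] selects indices [0, 1, 2] (0->'l', 1->'e', 2->'x'), giving 'lex'.

'lex'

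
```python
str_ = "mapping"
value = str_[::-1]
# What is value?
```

str_ has length 7. The slice str_[::-1] selects indices [6, 5, 4, 3, 2, 1, 0] (6->'g', 5->'n', 4->'i', 3->'p', 2->'p', 1->'a', 0->'m'), giving 'gnippam'.

'gnippam'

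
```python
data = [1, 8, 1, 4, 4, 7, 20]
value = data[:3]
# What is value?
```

data has length 7. The slice data[:3] selects indices [0, 1, 2] (0->1, 1->8, 2->1), giving [1, 8, 1].

[1, 8, 1]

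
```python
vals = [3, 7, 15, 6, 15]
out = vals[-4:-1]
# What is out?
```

vals has length 5. The slice vals[-4:-1] selects indices [1, 2, 3] (1->7, 2->15, 3->6), giving [7, 15, 6].

[7, 15, 6]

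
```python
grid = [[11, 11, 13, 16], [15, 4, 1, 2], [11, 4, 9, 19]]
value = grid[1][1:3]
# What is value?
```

grid[1] = [15, 4, 1, 2]. grid[1] has length 4. The slice grid[1][1:3] selects indices [1, 2] (1->4, 2->1), giving [4, 1].

[4, 1]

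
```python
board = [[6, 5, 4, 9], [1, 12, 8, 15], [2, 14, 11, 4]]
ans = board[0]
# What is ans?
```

board has 3 rows. Row 0 is [6, 5, 4, 9].

[6, 5, 4, 9]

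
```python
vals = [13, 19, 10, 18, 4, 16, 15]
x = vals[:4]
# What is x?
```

vals has length 7. The slice vals[:4] selects indices [0, 1, 2, 3] (0->13, 1->19, 2->10, 3->18), giving [13, 19, 10, 18].

[13, 19, 10, 18]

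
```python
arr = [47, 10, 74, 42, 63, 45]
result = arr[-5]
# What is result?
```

arr has length 6. Negative index -5 maps to positive index 6 + (-5) = 1. arr[1] = 10.

10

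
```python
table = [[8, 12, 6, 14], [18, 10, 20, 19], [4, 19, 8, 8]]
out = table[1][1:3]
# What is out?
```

table[1] = [18, 10, 20, 19]. table[1] has length 4. The slice table[1][1:3] selects indices [1, 2] (1->10, 2->20), giving [10, 20].

[10, 20]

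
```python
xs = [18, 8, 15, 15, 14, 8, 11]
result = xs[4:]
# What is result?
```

xs has length 7. The slice xs[4:] selects indices [4, 5, 6] (4->14, 5->8, 6->11), giving [14, 8, 11].

[14, 8, 11]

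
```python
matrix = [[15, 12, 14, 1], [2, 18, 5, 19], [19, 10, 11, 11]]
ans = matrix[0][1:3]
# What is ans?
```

matrix[0] = [15, 12, 14, 1]. matrix[0] has length 4. The slice matrix[0][1:3] selects indices [1, 2] (1->12, 2->14), giving [12, 14].

[12, 14]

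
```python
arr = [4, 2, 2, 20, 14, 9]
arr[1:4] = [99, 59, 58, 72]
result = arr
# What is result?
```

arr starts as [4, 2, 2, 20, 14, 9] (length 6). The slice arr[1:4] covers indices [1, 2, 3] with values [2, 2, 20]. Replacing that slice with [99, 59, 58, 72] (different length) produces [4, 99, 59, 58, 72, 14, 9].

[4, 99, 59, 58, 72, 14, 9]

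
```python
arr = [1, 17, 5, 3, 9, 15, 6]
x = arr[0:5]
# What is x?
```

arr has length 7. The slice arr[0:5] selects indices [0, 1, 2, 3, 4] (0->1, 1->17, 2->5, 3->3, 4->9), giving [1, 17, 5, 3, 9].

[1, 17, 5, 3, 9]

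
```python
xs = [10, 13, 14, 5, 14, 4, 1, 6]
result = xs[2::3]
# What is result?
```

xs has length 8. The slice xs[2::3] selects indices [2, 5] (2->14, 5->4), giving [14, 4].

[14, 4]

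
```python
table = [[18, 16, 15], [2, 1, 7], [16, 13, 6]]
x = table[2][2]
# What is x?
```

table[2] = [16, 13, 6]. Taking column 2 of that row yields 6.

6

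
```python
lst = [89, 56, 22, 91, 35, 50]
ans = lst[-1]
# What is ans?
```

lst has length 6. Negative index -1 maps to positive index 6 + (-1) = 5. lst[5] = 50.

50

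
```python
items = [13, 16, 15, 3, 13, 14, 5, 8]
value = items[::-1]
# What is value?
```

items has length 8. The slice items[::-1] selects indices [7, 6, 5, 4, 3, 2, 1, 0] (7->8, 6->5, 5->14, 4->13, 3->3, 2->15, 1->16, 0->13), giving [8, 5, 14, 13, 3, 15, 16, 13].

[8, 5, 14, 13, 3, 15, 16, 13]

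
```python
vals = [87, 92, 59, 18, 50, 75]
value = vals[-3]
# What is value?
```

vals has length 6. Negative index -3 maps to positive index 6 + (-3) = 3. vals[3] = 18.

18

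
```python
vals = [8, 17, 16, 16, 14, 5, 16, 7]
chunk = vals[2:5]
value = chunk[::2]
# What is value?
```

vals has length 8. The slice vals[2:5] selects indices [2, 3, 4] (2->16, 3->16, 4->14), giving [16, 16, 14]. So chunk = [16, 16, 14]. chunk has length 3. The slice chunk[::2] selects indices [0, 2] (0->16, 2->14), giving [16, 14].

[16, 14]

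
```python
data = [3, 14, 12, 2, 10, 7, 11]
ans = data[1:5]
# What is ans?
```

data has length 7. The slice data[1:5] selects indices [1, 2, 3, 4] (1->14, 2->12, 3->2, 4->10), giving [14, 12, 2, 10].

[14, 12, 2, 10]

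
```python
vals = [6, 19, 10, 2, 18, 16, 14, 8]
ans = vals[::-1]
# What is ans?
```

vals has length 8. The slice vals[::-1] selects indices [7, 6, 5, 4, 3, 2, 1, 0] (7->8, 6->14, 5->16, 4->18, 3->2, 2->10, 1->19, 0->6), giving [8, 14, 16, 18, 2, 10, 19, 6].

[8, 14, 16, 18, 2, 10, 19, 6]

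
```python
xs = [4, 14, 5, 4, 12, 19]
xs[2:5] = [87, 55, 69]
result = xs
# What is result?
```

xs starts as [4, 14, 5, 4, 12, 19] (length 6). The slice xs[2:5] covers indices [2, 3, 4] with values [5, 4, 12]. Replacing that slice with [87, 55, 69] (same length) produces [4, 14, 87, 55, 69, 19].

[4, 14, 87, 55, 69, 19]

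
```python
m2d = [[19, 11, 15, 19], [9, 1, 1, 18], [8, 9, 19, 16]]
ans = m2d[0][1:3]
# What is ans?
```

m2d[0] = [19, 11, 15, 19]. m2d[0] has length 4. The slice m2d[0][1:3] selects indices [1, 2] (1->11, 2->15), giving [11, 15].

[11, 15]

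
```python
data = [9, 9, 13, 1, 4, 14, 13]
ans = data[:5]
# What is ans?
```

data has length 7. The slice data[:5] selects indices [0, 1, 2, 3, 4] (0->9, 1->9, 2->13, 3->1, 4->4), giving [9, 9, 13, 1, 4].

[9, 9, 13, 1, 4]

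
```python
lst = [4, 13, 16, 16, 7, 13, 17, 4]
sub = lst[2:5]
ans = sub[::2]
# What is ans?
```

lst has length 8. The slice lst[2:5] selects indices [2, 3, 4] (2->16, 3->16, 4->7), giving [16, 16, 7]. So sub = [16, 16, 7]. sub has length 3. The slice sub[::2] selects indices [0, 2] (0->16, 2->7), giving [16, 7].

[16, 7]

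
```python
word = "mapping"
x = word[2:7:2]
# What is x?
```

word has length 7. The slice word[2:7:2] selects indices [2, 4, 6] (2->'p', 4->'i', 6->'g'), giving 'pig'.

'pig'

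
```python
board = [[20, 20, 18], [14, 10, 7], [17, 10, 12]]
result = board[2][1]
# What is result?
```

board[2] = [17, 10, 12]. Taking column 1 of that row yields 10.

10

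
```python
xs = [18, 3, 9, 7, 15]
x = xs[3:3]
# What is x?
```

xs has length 5. The slice xs[3:3] resolves to an empty index range, so the result is [].

[]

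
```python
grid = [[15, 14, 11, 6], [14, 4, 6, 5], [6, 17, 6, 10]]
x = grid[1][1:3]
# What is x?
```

grid[1] = [14, 4, 6, 5]. grid[1] has length 4. The slice grid[1][1:3] selects indices [1, 2] (1->4, 2->6), giving [4, 6].

[4, 6]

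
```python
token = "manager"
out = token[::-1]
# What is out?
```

token has length 7. The slice token[::-1] selects indices [6, 5, 4, 3, 2, 1, 0] (6->'r', 5->'e', 4->'g', 3->'a', 2->'n', 1->'a', 0->'m'), giving 'reganam'.

'reganam'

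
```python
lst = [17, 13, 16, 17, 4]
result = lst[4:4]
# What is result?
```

lst has length 5. The slice lst[4:4] resolves to an empty index range, so the result is [].

[]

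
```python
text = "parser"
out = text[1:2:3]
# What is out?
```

text has length 6. The slice text[1:2:3] selects indices [1] (1->'a'), giving 'a'.

'a'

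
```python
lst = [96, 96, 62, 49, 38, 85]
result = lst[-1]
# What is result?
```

lst has length 6. Negative index -1 maps to positive index 6 + (-1) = 5. lst[5] = 85.

85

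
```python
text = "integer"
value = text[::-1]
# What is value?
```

text has length 7. The slice text[::-1] selects indices [6, 5, 4, 3, 2, 1, 0] (6->'r', 5->'e', 4->'g', 3->'e', 2->'t', 1->'n', 0->'i'), giving 'regetni'.

'regetni'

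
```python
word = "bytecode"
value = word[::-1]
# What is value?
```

word has length 8. The slice word[::-1] selects indices [7, 6, 5, 4, 3, 2, 1, 0] (7->'e', 6->'d', 5->'o', 4->'c', 3->'e', 2->'t', 1->'y', 0->'b'), giving 'edocetyb'.

'edocetyb'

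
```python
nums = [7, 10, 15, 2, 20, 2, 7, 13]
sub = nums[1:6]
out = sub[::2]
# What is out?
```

nums has length 8. The slice nums[1:6] selects indices [1, 2, 3, 4, 5] (1->10, 2->15, 3->2, 4->20, 5->2), giving [10, 15, 2, 20, 2]. So sub = [10, 15, 2, 20, 2]. sub has length 5. The slice sub[::2] selects indices [0, 2, 4] (0->10, 2->2, 4->2), giving [10, 2, 2].

[10, 2, 2]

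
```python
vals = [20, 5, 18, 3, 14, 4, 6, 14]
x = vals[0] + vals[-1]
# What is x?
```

vals has length 8. vals[0] = 20.
vals has length 8. Negative index -1 maps to positive index 8 + (-1) = 7. vals[7] = 14.
Sum: 20 + 14 = 34.

34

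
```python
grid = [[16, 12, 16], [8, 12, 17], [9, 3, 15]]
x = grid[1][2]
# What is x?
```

grid[1] = [8, 12, 17]. Taking column 2 of that row yields 17.

17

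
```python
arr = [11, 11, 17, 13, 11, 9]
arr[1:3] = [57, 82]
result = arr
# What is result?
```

arr starts as [11, 11, 17, 13, 11, 9] (length 6). The slice arr[1:3] covers indices [1, 2] with values [11, 17]. Replacing that slice with [57, 82] (same length) produces [11, 57, 82, 13, 11, 9].

[11, 57, 82, 13, 11, 9]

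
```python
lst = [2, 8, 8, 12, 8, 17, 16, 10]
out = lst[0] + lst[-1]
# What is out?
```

lst has length 8. lst[0] = 2.
lst has length 8. Negative index -1 maps to positive index 8 + (-1) = 7. lst[7] = 10.
Sum: 2 + 10 = 12.

12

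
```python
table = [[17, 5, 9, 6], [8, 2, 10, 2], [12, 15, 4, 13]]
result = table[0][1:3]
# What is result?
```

table[0] = [17, 5, 9, 6]. table[0] has length 4. The slice table[0][1:3] selects indices [1, 2] (1->5, 2->9), giving [5, 9].

[5, 9]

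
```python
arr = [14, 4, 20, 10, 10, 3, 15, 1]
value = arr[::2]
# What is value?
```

arr has length 8. The slice arr[::2] selects indices [0, 2, 4, 6] (0->14, 2->20, 4->10, 6->15), giving [14, 20, 10, 15].

[14, 20, 10, 15]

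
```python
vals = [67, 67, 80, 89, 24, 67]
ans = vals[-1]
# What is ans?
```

vals has length 6. Negative index -1 maps to positive index 6 + (-1) = 5. vals[5] = 67.

67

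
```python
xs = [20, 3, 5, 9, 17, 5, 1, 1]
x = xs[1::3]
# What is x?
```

xs has length 8. The slice xs[1::3] selects indices [1, 4, 7] (1->3, 4->17, 7->1), giving [3, 17, 1].

[3, 17, 1]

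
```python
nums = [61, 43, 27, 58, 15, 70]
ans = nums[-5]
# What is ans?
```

nums has length 6. Negative index -5 maps to positive index 6 + (-5) = 1. nums[1] = 43.

43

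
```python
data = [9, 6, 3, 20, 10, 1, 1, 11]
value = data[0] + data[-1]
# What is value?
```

data has length 8. data[0] = 9.
data has length 8. Negative index -1 maps to positive index 8 + (-1) = 7. data[7] = 11.
Sum: 9 + 11 = 20.

20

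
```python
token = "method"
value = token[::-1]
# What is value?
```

token has length 6. The slice token[::-1] selects indices [5, 4, 3, 2, 1, 0] (5->'d', 4->'o', 3->'h', 2->'t', 1->'e', 0->'m'), giving 'dohtem'.

'dohtem'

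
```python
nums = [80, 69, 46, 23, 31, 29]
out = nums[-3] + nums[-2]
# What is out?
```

nums has length 6. Negative index -3 maps to positive index 6 + (-3) = 3. nums[3] = 23.
nums has length 6. Negative index -2 maps to positive index 6 + (-2) = 4. nums[4] = 31.
Sum: 23 + 31 = 54.

54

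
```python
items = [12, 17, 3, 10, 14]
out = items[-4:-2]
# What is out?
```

items has length 5. The slice items[-4:-2] selects indices [1, 2] (1->17, 2->3), giving [17, 3].

[17, 3]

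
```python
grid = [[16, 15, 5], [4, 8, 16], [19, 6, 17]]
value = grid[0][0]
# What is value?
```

grid[0] = [16, 15, 5]. Taking column 0 of that row yields 16.

16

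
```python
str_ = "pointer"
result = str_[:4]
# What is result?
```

str_ has length 7. The slice str_[:4] selects indices [0, 1, 2, 3] (0->'p', 1->'o', 2->'i', 3->'n'), giving 'poin'.

'poin'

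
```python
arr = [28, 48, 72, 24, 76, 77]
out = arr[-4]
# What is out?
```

arr has length 6. Negative index -4 maps to positive index 6 + (-4) = 2. arr[2] = 72.

72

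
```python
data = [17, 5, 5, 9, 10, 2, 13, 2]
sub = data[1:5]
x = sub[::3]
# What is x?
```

data has length 8. The slice data[1:5] selects indices [1, 2, 3, 4] (1->5, 2->5, 3->9, 4->10), giving [5, 5, 9, 10]. So sub = [5, 5, 9, 10]. sub has length 4. The slice sub[::3] selects indices [0, 3] (0->5, 3->10), giving [5, 10].

[5, 10]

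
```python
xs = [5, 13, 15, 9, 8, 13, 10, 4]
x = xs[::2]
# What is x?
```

xs has length 8. The slice xs[::2] selects indices [0, 2, 4, 6] (0->5, 2->15, 4->8, 6->10), giving [5, 15, 8, 10].

[5, 15, 8, 10]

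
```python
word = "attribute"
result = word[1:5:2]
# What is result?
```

word has length 9. The slice word[1:5:2] selects indices [1, 3] (1->'t', 3->'r'), giving 'tr'.

'tr'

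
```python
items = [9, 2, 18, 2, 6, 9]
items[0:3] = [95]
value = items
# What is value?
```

items starts as [9, 2, 18, 2, 6, 9] (length 6). The slice items[0:3] covers indices [0, 1, 2] with values [9, 2, 18]. Replacing that slice with [95] (different length) produces [95, 2, 6, 9].

[95, 2, 6, 9]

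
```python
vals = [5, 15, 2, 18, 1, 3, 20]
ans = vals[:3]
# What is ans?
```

vals has length 7. The slice vals[:3] selects indices [0, 1, 2] (0->5, 1->15, 2->2), giving [5, 15, 2].

[5, 15, 2]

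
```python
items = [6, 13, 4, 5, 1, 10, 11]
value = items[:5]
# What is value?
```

items has length 7. The slice items[:5] selects indices [0, 1, 2, 3, 4] (0->6, 1->13, 2->4, 3->5, 4->1), giving [6, 13, 4, 5, 1].

[6, 13, 4, 5, 1]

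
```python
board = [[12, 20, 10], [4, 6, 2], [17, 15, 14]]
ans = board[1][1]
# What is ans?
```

board[1] = [4, 6, 2]. Taking column 1 of that row yields 6.

6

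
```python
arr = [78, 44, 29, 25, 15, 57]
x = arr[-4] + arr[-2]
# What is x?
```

arr has length 6. Negative index -4 maps to positive index 6 + (-4) = 2. arr[2] = 29.
arr has length 6. Negative index -2 maps to positive index 6 + (-2) = 4. arr[4] = 15.
Sum: 29 + 15 = 44.

44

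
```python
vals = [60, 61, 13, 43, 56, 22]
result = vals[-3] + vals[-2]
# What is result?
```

vals has length 6. Negative index -3 maps to positive index 6 + (-3) = 3. vals[3] = 43.
vals has length 6. Negative index -2 maps to positive index 6 + (-2) = 4. vals[4] = 56.
Sum: 43 + 56 = 99.

99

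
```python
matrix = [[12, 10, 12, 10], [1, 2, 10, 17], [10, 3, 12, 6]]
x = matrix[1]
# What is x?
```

matrix has 3 rows. Row 1 is [1, 2, 10, 17].

[1, 2, 10, 17]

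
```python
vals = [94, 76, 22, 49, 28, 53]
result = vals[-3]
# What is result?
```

vals has length 6. Negative index -3 maps to positive index 6 + (-3) = 3. vals[3] = 49.

49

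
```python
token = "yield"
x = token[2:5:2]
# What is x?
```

token has length 5. The slice token[2:5:2] selects indices [2, 4] (2->'e', 4->'d'), giving 'ed'.

'ed'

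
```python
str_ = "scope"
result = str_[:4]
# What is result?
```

str_ has length 5. The slice str_[:4] selects indices [0, 1, 2, 3] (0->'s', 1->'c', 2->'o', 3->'p'), giving 'scop'.

'scop'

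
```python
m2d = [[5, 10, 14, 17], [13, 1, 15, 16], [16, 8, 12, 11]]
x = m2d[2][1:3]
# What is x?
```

m2d[2] = [16, 8, 12, 11]. m2d[2] has length 4. The slice m2d[2][1:3] selects indices [1, 2] (1->8, 2->12), giving [8, 12].

[8, 12]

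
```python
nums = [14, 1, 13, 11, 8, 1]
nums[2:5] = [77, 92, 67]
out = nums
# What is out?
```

nums starts as [14, 1, 13, 11, 8, 1] (length 6). The slice nums[2:5] covers indices [2, 3, 4] with values [13, 11, 8]. Replacing that slice with [77, 92, 67] (same length) produces [14, 1, 77, 92, 67, 1].

[14, 1, 77, 92, 67, 1]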